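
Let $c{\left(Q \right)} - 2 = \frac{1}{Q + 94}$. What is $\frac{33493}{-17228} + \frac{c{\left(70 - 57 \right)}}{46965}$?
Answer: $- \frac{33661432339}{17315018628} \approx -1.9441$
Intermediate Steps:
$c{\left(Q \right)} = 2 + \frac{1}{94 + Q}$ ($c{\left(Q \right)} = 2 + \frac{1}{Q + 94} = 2 + \frac{1}{94 + Q}$)
$\frac{33493}{-17228} + \frac{c{\left(70 - 57 \right)}}{46965} = \frac{33493}{-17228} + \frac{\frac{1}{94 + \left(70 - 57\right)} \left(189 + 2 \left(70 - 57\right)\right)}{46965} = 33493 \left(- \frac{1}{17228}\right) + \frac{189 + 2 \cdot 13}{94 + 13} \cdot \frac{1}{46965} = - \frac{33493}{17228} + \frac{189 + 26}{107} \cdot \frac{1}{46965} = - \frac{33493}{17228} + \frac{1}{107} \cdot 215 \cdot \frac{1}{46965} = - \frac{33493}{17228} + \frac{215}{107} \cdot \frac{1}{46965} = - \frac{33493}{17228} + \frac{43}{1005051} = - \frac{33661432339}{17315018628}$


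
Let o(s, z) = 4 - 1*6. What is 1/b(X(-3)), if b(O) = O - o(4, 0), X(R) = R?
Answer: -1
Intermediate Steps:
o(s, z) = -2 (o(s, z) = 4 - 6 = -2)
b(O) = 2 + O (b(O) = O - 1*(-2) = O + 2 = 2 + O)
1/b(X(-3)) = 1/(2 - 3) = 1/(-1) = -1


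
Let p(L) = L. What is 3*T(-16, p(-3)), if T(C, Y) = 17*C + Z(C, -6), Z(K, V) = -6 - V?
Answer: -816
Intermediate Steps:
T(C, Y) = 17*C (T(C, Y) = 17*C + (-6 - 1*(-6)) = 17*C + (-6 + 6) = 17*C + 0 = 17*C)
3*T(-16, p(-3)) = 3*(17*(-16)) = 3*(-272) = -816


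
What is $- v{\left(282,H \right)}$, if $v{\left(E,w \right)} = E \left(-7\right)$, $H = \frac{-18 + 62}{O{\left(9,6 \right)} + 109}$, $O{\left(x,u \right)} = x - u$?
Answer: $1974$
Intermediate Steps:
$H = \frac{11}{28}$ ($H = \frac{-18 + 62}{\left(9 - 6\right) + 109} = \frac{44}{\left(9 - 6\right) + 109} = \frac{44}{3 + 109} = \frac{44}{112} = 44 \cdot \frac{1}{112} = \frac{11}{28} \approx 0.39286$)
$v{\left(E,w \right)} = - 7 E$
$- v{\left(282,H \right)} = - \left(-7\right) 282 = \left(-1\right) \left(-1974\right) = 1974$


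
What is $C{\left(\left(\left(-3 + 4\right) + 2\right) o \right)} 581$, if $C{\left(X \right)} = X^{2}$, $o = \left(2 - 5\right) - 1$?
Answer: $83664$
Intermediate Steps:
$o = -4$ ($o = -3 - 1 = -4$)
$C{\left(\left(\left(-3 + 4\right) + 2\right) o \right)} 581 = \left(\left(\left(-3 + 4\right) + 2\right) \left(-4\right)\right)^{2} \cdot 581 = \left(\left(1 + 2\right) \left(-4\right)\right)^{2} \cdot 581 = \left(3 \left(-4\right)\right)^{2} \cdot 581 = \left(-12\right)^{2} \cdot 581 = 144 \cdot 581 = 83664$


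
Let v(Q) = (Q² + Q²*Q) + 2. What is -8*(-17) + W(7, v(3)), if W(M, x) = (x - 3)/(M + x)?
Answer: 1231/9 ≈ 136.78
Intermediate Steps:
v(Q) = 2 + Q² + Q³ (v(Q) = (Q² + Q³) + 2 = 2 + Q² + Q³)
W(M, x) = (-3 + x)/(M + x)
-8*(-17) + W(7, v(3)) = -8*(-17) + (-3 + (2 + 3² + 3³))/(7 + (2 + 3² + 3³)) = 136 + (-3 + (2 + 9 + 27))/(7 + (2 + 9 + 27)) = 136 + (-3 + 38)/(7 + 38) = 136 + 35/45 = 136 + (1/45)*35 = 136 + 7/9 = 1231/9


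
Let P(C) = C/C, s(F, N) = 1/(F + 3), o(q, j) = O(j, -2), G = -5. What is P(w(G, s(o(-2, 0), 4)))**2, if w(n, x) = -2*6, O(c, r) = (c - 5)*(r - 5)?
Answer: 1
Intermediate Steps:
O(c, r) = (-5 + c)*(-5 + r)
o(q, j) = 35 - 7*j (o(q, j) = 25 - 5*j - 5*(-2) + j*(-2) = 25 - 5*j + 10 - 2*j = 35 - 7*j)
s(F, N) = 1/(3 + F)
w(n, x) = -12
P(C) = 1
P(w(G, s(o(-2, 0), 4)))**2 = 1**2 = 1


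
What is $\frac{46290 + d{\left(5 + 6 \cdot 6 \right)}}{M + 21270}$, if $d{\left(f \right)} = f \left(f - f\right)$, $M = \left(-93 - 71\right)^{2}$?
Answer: $\frac{23145}{24083} \approx 0.96105$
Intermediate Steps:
$M = 26896$ ($M = \left(-93 - 71\right)^{2} = \left(-164\right)^{2} = 26896$)
$d{\left(f \right)} = 0$ ($d{\left(f \right)} = f 0 = 0$)
$\frac{46290 + d{\left(5 + 6 \cdot 6 \right)}}{M + 21270} = \frac{46290 + 0}{26896 + 21270} = \frac{46290}{48166} = 46290 \cdot \frac{1}{48166} = \frac{23145}{24083}$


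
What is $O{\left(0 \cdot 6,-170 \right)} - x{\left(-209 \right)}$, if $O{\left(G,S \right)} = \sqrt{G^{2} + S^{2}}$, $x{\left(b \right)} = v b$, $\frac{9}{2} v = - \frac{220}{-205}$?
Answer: $\frac{81122}{369} \approx 219.84$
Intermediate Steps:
$v = \frac{88}{369}$ ($v = \frac{2 \left(- \frac{220}{-205}\right)}{9} = \frac{2 \left(\left(-220\right) \left(- \frac{1}{205}\right)\right)}{9} = \frac{2}{9} \cdot \frac{44}{41} = \frac{88}{369} \approx 0.23848$)
$x{\left(b \right)} = \frac{88 b}{369}$
$O{\left(0 \cdot 6,-170 \right)} - x{\left(-209 \right)} = \sqrt{\left(0 \cdot 6\right)^{2} + \left(-170\right)^{2}} - \frac{88}{369} \left(-209\right) = \sqrt{0^{2} + 28900} - - \frac{18392}{369} = \sqrt{0 + 28900} + \frac{18392}{369} = \sqrt{28900} + \frac{18392}{369} = 170 + \frac{18392}{369} = \frac{81122}{369}$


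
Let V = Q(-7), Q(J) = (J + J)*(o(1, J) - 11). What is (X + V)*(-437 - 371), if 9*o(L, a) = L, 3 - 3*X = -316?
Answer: -1881832/9 ≈ -2.0909e+5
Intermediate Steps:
X = 319/3 (X = 1 - 1/3*(-316) = 1 + 316/3 = 319/3 ≈ 106.33)
o(L, a) = L/9
Q(J) = -196*J/9 (Q(J) = (J + J)*((1/9)*1 - 11) = (2*J)*(1/9 - 11) = (2*J)*(-98/9) = -196*J/9)
V = 1372/9 (V = -196/9*(-7) = 1372/9 ≈ 152.44)
(X + V)*(-437 - 371) = (319/3 + 1372/9)*(-437 - 371) = (2329/9)*(-808) = -1881832/9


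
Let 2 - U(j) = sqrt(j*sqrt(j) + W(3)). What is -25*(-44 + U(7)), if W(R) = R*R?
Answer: 1050 + 25*sqrt(9 + 7*sqrt(7)) ≈ 1181.1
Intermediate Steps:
W(R) = R**2
U(j) = 2 - sqrt(9 + j**(3/2)) (U(j) = 2 - sqrt(j*sqrt(j) + 3**2) = 2 - sqrt(j**(3/2) + 9) = 2 - sqrt(9 + j**(3/2)))
-25*(-44 + U(7)) = -25*(-44 + (2 - sqrt(9 + 7**(3/2)))) = -25*(-44 + (2 - sqrt(9 + 7*sqrt(7)))) = -25*(-42 - sqrt(9 + 7*sqrt(7))) = 1050 + 25*sqrt(9 + 7*sqrt(7))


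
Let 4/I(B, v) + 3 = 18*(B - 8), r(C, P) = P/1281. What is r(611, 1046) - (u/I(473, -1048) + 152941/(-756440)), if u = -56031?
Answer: 113569514872379731/968999640 ≈ 1.1720e+8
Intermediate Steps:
r(C, P) = P/1281 (r(C, P) = P*(1/1281) = P/1281)
I(B, v) = 4/(-147 + 18*B) (I(B, v) = 4/(-3 + 18*(B - 8)) = 4/(-3 + 18*(-8 + B)) = 4/(-3 + (-144 + 18*B)) = 4/(-147 + 18*B))
r(611, 1046) - (u/I(473, -1048) + 152941/(-756440)) = (1/1281)*1046 - (-56031/(4/(3*(-49 + 6*473))) + 152941/(-756440)) = 1046/1281 - (-56031/(4/(3*(-49 + 2838))) + 152941*(-1/756440)) = 1046/1281 - (-56031/((4/3)/2789) - 152941/756440) = 1046/1281 - (-56031/((4/3)*(1/2789)) - 152941/756440) = 1046/1281 - (-56031/4/8367 - 152941/756440) = 1046/1281 - (-56031*8367/4 - 152941/756440) = 1046/1281 - (-468811377/4 - 152941/756440) = 1046/1281 - 1*(-88656919657411/756440) = 1046/1281 + 88656919657411/756440 = 113569514872379731/968999640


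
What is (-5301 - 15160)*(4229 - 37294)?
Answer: 676542965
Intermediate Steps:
(-5301 - 15160)*(4229 - 37294) = -20461*(-33065) = 676542965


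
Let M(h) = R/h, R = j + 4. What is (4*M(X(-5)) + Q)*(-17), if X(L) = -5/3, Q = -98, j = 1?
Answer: 1870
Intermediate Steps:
X(L) = -5/3 (X(L) = -5*⅓ = -5/3)
R = 5 (R = 1 + 4 = 5)
M(h) = 5/h
(4*M(X(-5)) + Q)*(-17) = (4*(5/(-5/3)) - 98)*(-17) = (4*(5*(-⅗)) - 98)*(-17) = (4*(-3) - 98)*(-17) = (-12 - 98)*(-17) = -110*(-17) = 1870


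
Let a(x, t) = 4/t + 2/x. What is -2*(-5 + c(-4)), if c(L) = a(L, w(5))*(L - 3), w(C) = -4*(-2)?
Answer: 10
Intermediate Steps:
w(C) = 8
a(x, t) = 2/x + 4/t
c(L) = (½ + 2/L)*(-3 + L) (c(L) = (2/L + 4/8)*(L - 3) = (2/L + 4*(⅛))*(-3 + L) = (2/L + ½)*(-3 + L) = (½ + 2/L)*(-3 + L))
-2*(-5 + c(-4)) = -2*(-5 + (½)*(-3 - 4)*(4 - 4)/(-4)) = -2*(-5 + (½)*(-¼)*(-7)*0) = -2*(-5 + 0) = -2*(-5) = 10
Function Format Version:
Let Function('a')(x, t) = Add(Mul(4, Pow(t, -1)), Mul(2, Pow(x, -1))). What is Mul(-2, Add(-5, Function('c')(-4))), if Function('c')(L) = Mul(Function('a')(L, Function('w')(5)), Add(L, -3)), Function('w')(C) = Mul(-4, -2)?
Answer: 10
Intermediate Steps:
Function('w')(C) = 8
Function('a')(x, t) = Add(Mul(2, Pow(x, -1)), Mul(4, Pow(t, -1)))
Function('c')(L) = Mul(Add(Rational(1, 2), Mul(2, Pow(L, -1))), Add(-3, L)) (Function('c')(L) = Mul(Add(Mul(2, Pow(L, -1)), Mul(4, Pow(8, -1))), Add(L, -3)) = Mul(Add(Mul(2, Pow(L, -1)), Mul(4, Rational(1, 8))), Add(-3, L)) = Mul(Add(Mul(2, Pow(L, -1)), Rational(1, 2)), Add(-3, L)) = Mul(Add(Rational(1, 2), Mul(2, Pow(L, -1))), Add(-3, L)))
Mul(-2, Add(-5, Function('c')(-4))) = Mul(-2, Add(-5, Mul(Rational(1, 2), Pow(-4, -1), Add(-3, -4), Add(4, -4)))) = Mul(-2, Add(-5, Mul(Rational(1, 2), Rational(-1, 4), -7, 0))) = Mul(-2, Add(-5, 0)) = Mul(-2, -5) = 10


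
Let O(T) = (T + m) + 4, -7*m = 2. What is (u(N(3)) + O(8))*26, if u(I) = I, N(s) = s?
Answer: 2678/7 ≈ 382.57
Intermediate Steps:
m = -2/7 (m = -1/7*2 = -2/7 ≈ -0.28571)
O(T) = 26/7 + T (O(T) = (T - 2/7) + 4 = (-2/7 + T) + 4 = 26/7 + T)
(u(N(3)) + O(8))*26 = (3 + (26/7 + 8))*26 = (3 + 82/7)*26 = (103/7)*26 = 2678/7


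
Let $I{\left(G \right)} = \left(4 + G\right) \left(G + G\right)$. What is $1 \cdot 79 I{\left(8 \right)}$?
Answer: $15168$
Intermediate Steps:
$I{\left(G \right)} = 2 G \left(4 + G\right)$ ($I{\left(G \right)} = \left(4 + G\right) 2 G = 2 G \left(4 + G\right)$)
$1 \cdot 79 I{\left(8 \right)} = 1 \cdot 79 \cdot 2 \cdot 8 \left(4 + 8\right) = 79 \cdot 2 \cdot 8 \cdot 12 = 79 \cdot 192 = 15168$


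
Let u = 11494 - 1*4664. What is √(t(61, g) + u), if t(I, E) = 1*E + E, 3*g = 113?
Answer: 2*√15537/3 ≈ 83.098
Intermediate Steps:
u = 6830 (u = 11494 - 4664 = 6830)
g = 113/3 (g = (⅓)*113 = 113/3 ≈ 37.667)
t(I, E) = 2*E (t(I, E) = E + E = 2*E)
√(t(61, g) + u) = √(2*(113/3) + 6830) = √(226/3 + 6830) = √(20716/3) = 2*√15537/3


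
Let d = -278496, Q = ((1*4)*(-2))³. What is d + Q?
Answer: -279008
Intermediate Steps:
Q = -512 (Q = (4*(-2))³ = (-8)³ = -512)
d + Q = -278496 - 512 = -279008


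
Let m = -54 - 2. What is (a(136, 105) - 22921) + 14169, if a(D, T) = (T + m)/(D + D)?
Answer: -2380495/272 ≈ -8751.8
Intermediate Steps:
m = -56
a(D, T) = (-56 + T)/(2*D) (a(D, T) = (T - 56)/(D + D) = (-56 + T)/((2*D)) = (-56 + T)*(1/(2*D)) = (-56 + T)/(2*D))
(a(136, 105) - 22921) + 14169 = ((1/2)*(-56 + 105)/136 - 22921) + 14169 = ((1/2)*(1/136)*49 - 22921) + 14169 = (49/272 - 22921) + 14169 = -6234463/272 + 14169 = -2380495/272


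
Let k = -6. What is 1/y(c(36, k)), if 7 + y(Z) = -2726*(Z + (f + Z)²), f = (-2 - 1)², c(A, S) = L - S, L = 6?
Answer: -1/1234885 ≈ -8.0979e-7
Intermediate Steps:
c(A, S) = 6 - S
f = 9 (f = (-3)² = 9)
y(Z) = -7 - 2726*Z - 2726*(9 + Z)² (y(Z) = -7 - 2726*(Z + (9 + Z)²) = -7 + (-2726*Z - 2726*(9 + Z)²) = -7 - 2726*Z - 2726*(9 + Z)²)
1/y(c(36, k)) = 1/(-220813 - 51794*(6 - 1*(-6)) - 2726*(6 - 1*(-6))²) = 1/(-220813 - 51794*(6 + 6) - 2726*(6 + 6)²) = 1/(-220813 - 51794*12 - 2726*12²) = 1/(-220813 - 621528 - 2726*144) = 1/(-220813 - 621528 - 392544) = 1/(-1234885) = -1/1234885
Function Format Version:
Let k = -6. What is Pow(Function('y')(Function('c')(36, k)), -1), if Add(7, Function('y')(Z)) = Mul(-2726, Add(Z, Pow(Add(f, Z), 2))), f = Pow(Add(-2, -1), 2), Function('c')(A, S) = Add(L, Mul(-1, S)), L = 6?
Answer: Rational(-1, 1234885) ≈ -8.0979e-7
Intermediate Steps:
Function('c')(A, S) = Add(6, Mul(-1, S))
f = 9 (f = Pow(-3, 2) = 9)
Function('y')(Z) = Add(-7, Mul(-2726, Z), Mul(-2726, Pow(Add(9, Z), 2))) (Function('y')(Z) = Add(-7, Mul(-2726, Add(Z, Pow(Add(9, Z), 2)))) = Add(-7, Add(Mul(-2726, Z), Mul(-2726, Pow(Add(9, Z), 2)))) = Add(-7, Mul(-2726, Z), Mul(-2726, Pow(Add(9, Z), 2))))
Pow(Function('y')(Function('c')(36, k)), -1) = Pow(Add(-220813, Mul(-51794, Add(6, Mul(-1, -6))), Mul(-2726, Pow(Add(6, Mul(-1, -6)), 2))), -1) = Pow(Add(-220813, Mul(-51794, Add(6, 6)), Mul(-2726, Pow(Add(6, 6), 2))), -1) = Pow(Add(-220813, Mul(-51794, 12), Mul(-2726, Pow(12, 2))), -1) = Pow(Add(-220813, -621528, Mul(-2726, 144)), -1) = Pow(Add(-220813, -621528, -392544), -1) = Pow(-1234885, -1) = Rational(-1, 1234885)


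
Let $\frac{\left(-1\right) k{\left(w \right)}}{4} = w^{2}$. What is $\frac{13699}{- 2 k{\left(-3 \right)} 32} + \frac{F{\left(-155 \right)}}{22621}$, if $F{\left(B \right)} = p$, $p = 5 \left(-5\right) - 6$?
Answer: $\frac{309813655}{52118784} \approx 5.9444$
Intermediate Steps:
$k{\left(w \right)} = - 4 w^{2}$
$p = -31$ ($p = -25 - 6 = -31$)
$F{\left(B \right)} = -31$
$\frac{13699}{- 2 k{\left(-3 \right)} 32} + \frac{F{\left(-155 \right)}}{22621} = \frac{13699}{- 2 \left(- 4 \left(-3\right)^{2}\right) 32} - \frac{31}{22621} = \frac{13699}{- 2 \left(\left(-4\right) 9\right) 32} - \frac{31}{22621} = \frac{13699}{\left(-2\right) \left(-36\right) 32} - \frac{31}{22621} = \frac{13699}{72 \cdot 32} - \frac{31}{22621} = \frac{13699}{2304} - \frac{31}{22621} = \frac{309813655}{52118784}$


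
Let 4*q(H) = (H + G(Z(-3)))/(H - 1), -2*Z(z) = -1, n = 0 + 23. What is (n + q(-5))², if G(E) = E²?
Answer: 4959529/9216 ≈ 538.14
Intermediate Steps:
n = 23
Z(z) = ½ (Z(z) = -½*(-1) = ½)
q(H) = (¼ + H)/(4*(-1 + H)) (q(H) = ((H + (½)²)/(H - 1))/4 = ((H + ¼)/(-1 + H))/4 = ((¼ + H)/(-1 + H))/4 = (¼ + H)/(4*(-1 + H)))
(n + q(-5))² = (23 + (1 + 4*(-5))/(16*(-1 - 5)))² = (23 + (1/16)*(1 - 20)/(-6))² = (23 + (1/16)*(-⅙)*(-19))² = (23 + 19/96)² = (2227/96)² = 4959529/9216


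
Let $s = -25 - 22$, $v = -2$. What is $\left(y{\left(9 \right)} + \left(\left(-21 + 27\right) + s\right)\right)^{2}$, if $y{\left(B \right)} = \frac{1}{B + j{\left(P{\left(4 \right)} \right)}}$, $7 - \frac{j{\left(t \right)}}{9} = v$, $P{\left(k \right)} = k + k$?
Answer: $\frac{13608721}{8100} \approx 1680.1$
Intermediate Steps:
$P{\left(k \right)} = 2 k$
$j{\left(t \right)} = 81$ ($j{\left(t \right)} = 63 - -18 = 63 + 18 = 81$)
$y{\left(B \right)} = \frac{1}{81 + B}$ ($y{\left(B \right)} = \frac{1}{B + 81} = \frac{1}{81 + B}$)
$s = -47$ ($s = -25 - 22 = -47$)
$\left(y{\left(9 \right)} + \left(\left(-21 + 27\right) + s\right)\right)^{2} = \left(\frac{1}{81 + 9} + \left(\left(-21 + 27\right) - 47\right)\right)^{2} = \left(\frac{1}{90} + \left(6 - 47\right)\right)^{2} = \left(\frac{1}{90} - 41\right)^{2} = \left(- \frac{3689}{90}\right)^{2} = \frac{13608721}{8100}$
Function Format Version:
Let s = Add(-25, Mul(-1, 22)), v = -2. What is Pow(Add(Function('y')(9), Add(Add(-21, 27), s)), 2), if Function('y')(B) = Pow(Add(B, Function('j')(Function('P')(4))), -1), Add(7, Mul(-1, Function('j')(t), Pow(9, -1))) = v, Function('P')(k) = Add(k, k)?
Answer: Rational(13608721, 8100) ≈ 1680.1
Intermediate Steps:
Function('P')(k) = Mul(2, k)
Function('j')(t) = 81 (Function('j')(t) = Add(63, Mul(-9, -2)) = Add(63, 18) = 81)
Function('y')(B) = Pow(Add(81, B), -1) (Function('y')(B) = Pow(Add(B, 81), -1) = Pow(Add(81, B), -1))
s = -47 (s = Add(-25, -22) = -47)
Pow(Add(Function('y')(9), Add(Add(-21, 27), s)), 2) = Pow(Add(Pow(Add(81, 9), -1), Add(Add(-21, 27), -47)), 2) = Pow(Add(Pow(90, -1), Add(6, -47)), 2) = Pow(Add(Rational(1, 90), -41), 2) = Pow(Rational(-3689, 90), 2) = Rational(13608721, 8100)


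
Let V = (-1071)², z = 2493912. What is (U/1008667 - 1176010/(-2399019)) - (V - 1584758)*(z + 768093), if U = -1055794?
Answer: 3455091367259245399017289/2419811297673 ≈ 1.4278e+12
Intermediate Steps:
V = 1147041
(U/1008667 - 1176010/(-2399019)) - (V - 1584758)*(z + 768093) = (-1055794/1008667 - 1176010/(-2399019)) - (1147041 - 1584758)*(2493912 + 768093) = (-1055794*1/1008667 - 1176010*(-1/2399019)) - (-437717)*3262005 = (-1055794/1008667 + 1176010/2399019) - 1*(-1427835042585) = -1346667387416/2419811297673 + 1427835042585 = 3455091367259245399017289/2419811297673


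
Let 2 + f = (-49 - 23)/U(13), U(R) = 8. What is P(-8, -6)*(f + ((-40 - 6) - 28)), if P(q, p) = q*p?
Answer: -4080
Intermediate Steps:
P(q, p) = p*q
f = -11 (f = -2 + (-49 - 23)/8 = -2 - 72*1/8 = -2 - 9 = -11)
P(-8, -6)*(f + ((-40 - 6) - 28)) = (-6*(-8))*(-11 + ((-40 - 6) - 28)) = 48*(-11 + (-46 - 28)) = 48*(-11 - 74) = 48*(-85) = -4080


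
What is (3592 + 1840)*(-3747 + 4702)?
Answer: 5187560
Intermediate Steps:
(3592 + 1840)*(-3747 + 4702) = 5432*955 = 5187560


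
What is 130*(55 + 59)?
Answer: 14820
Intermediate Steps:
130*(55 + 59) = 130*114 = 14820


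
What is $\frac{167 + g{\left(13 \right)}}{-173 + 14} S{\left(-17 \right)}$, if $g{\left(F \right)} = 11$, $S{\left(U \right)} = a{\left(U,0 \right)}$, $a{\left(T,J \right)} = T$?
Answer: $\frac{3026}{159} \approx 19.031$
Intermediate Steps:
$S{\left(U \right)} = U$
$\frac{167 + g{\left(13 \right)}}{-173 + 14} S{\left(-17 \right)} = \frac{167 + 11}{-173 + 14} \left(-17\right) = \frac{178}{-159} \left(-17\right) = 178 \left(- \frac{1}{159}\right) \left(-17\right) = \left(- \frac{178}{159}\right) \left(-17\right) = \frac{3026}{159}$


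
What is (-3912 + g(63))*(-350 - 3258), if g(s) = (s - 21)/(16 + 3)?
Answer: 268023888/19 ≈ 1.4107e+7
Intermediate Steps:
g(s) = -21/19 + s/19 (g(s) = (-21 + s)/19 = (-21 + s)*(1/19) = -21/19 + s/19)
(-3912 + g(63))*(-350 - 3258) = (-3912 + (-21/19 + (1/19)*63))*(-350 - 3258) = (-3912 + (-21/19 + 63/19))*(-3608) = (-3912 + 42/19)*(-3608) = -74286/19*(-3608) = 268023888/19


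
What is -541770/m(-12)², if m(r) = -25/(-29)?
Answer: -91125714/125 ≈ -7.2901e+5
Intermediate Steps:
m(r) = 25/29 (m(r) = -25*(-1/29) = 25/29)
-541770/m(-12)² = -541770/((25/29)²) = -541770/625/841 = -541770*841/625 = -91125714/125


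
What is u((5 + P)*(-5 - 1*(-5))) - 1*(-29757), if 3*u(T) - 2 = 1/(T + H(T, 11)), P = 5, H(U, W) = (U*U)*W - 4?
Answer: 357091/12 ≈ 29758.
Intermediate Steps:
H(U, W) = -4 + W*U² (H(U, W) = U²*W - 4 = W*U² - 4 = -4 + W*U²)
u(T) = ⅔ + 1/(3*(-4 + T + 11*T²)) (u(T) = ⅔ + 1/(3*(T + (-4 + 11*T²))) = ⅔ + 1/(3*(-4 + T + 11*T²)))
u((5 + P)*(-5 - 1*(-5))) - 1*(-29757) = (-7 + 2*((5 + 5)*(-5 - 1*(-5))) + 22*((5 + 5)*(-5 - 1*(-5)))²)/(3*(-4 + (5 + 5)*(-5 - 1*(-5)) + 11*((5 + 5)*(-5 - 1*(-5)))²)) - 1*(-29757) = (-7 + 2*(10*(-5 + 5)) + 22*(10*(-5 + 5))²)/(3*(-4 + 10*(-5 + 5) + 11*(10*(-5 + 5))²)) + 29757 = (-7 + 2*(10*0) + 22*(10*0)²)/(3*(-4 + 10*0 + 11*(10*0)²)) + 29757 = (-7 + 2*0 + 22*0²)/(3*(-4 + 0 + 11*0²)) + 29757 = (-7 + 0 + 22*0)/(3*(-4 + 0 + 11*0)) + 29757 = (-7 + 0 + 0)/(3*(-4 + 0 + 0)) + 29757 = (⅓)*(-7)/(-4) + 29757 = (⅓)*(-¼)*(-7) + 29757 = 7/12 + 29757 = 357091/12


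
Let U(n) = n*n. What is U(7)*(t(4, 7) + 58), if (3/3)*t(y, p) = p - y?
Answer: 2989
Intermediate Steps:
t(y, p) = p - y
U(n) = n²
U(7)*(t(4, 7) + 58) = 7²*((7 - 1*4) + 58) = 49*((7 - 4) + 58) = 49*(3 + 58) = 49*61 = 2989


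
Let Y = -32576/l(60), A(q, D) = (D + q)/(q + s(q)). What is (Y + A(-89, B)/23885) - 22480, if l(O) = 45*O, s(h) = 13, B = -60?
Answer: -5511907723373/245060100 ≈ -22492.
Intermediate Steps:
A(q, D) = (D + q)/(13 + q) (A(q, D) = (D + q)/(q + 13) = (D + q)/(13 + q))
Y = -8144/675 (Y = -32576/(45*60) = -32576/2700 = -32576*1/2700 = -8144/675 ≈ -12.065)
(Y + A(-89, B)/23885) - 22480 = (-8144/675 + ((-60 - 89)/(13 - 89))/23885) - 22480 = (-8144/675 + (-149/(-76))*(1/23885)) - 22480 = (-8144/675 - 1/76*(-149)*(1/23885)) - 22480 = (-8144/675 + (149/76)*(1/23885)) - 22480 = (-8144/675 + 149/1815260) - 22480 = -2956675373/245060100 - 22480 = -5511907723373/245060100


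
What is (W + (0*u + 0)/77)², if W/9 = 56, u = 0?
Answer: 254016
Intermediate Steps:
W = 504 (W = 9*56 = 504)
(W + (0*u + 0)/77)² = (504 + (0*0 + 0)/77)² = (504 + (0 + 0)*(1/77))² = (504 + 0*(1/77))² = (504 + 0)² = 504² = 254016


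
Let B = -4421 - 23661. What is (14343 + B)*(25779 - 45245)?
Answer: 267443374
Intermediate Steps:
B = -28082
(14343 + B)*(25779 - 45245) = (14343 - 28082)*(25779 - 45245) = -13739*(-19466) = 267443374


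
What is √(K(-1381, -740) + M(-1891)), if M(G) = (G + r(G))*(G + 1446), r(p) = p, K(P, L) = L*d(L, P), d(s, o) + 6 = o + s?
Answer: √3256970 ≈ 1804.7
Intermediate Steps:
d(s, o) = -6 + o + s (d(s, o) = -6 + (o + s) = -6 + o + s)
K(P, L) = L*(-6 + L + P) (K(P, L) = L*(-6 + P + L) = L*(-6 + L + P))
M(G) = 2*G*(1446 + G) (M(G) = (G + G)*(G + 1446) = (2*G)*(1446 + G) = 2*G*(1446 + G))
√(K(-1381, -740) + M(-1891)) = √(-740*(-6 - 740 - 1381) + 2*(-1891)*(1446 - 1891)) = √(-740*(-2127) + 2*(-1891)*(-445)) = √(1573980 + 1682990) = √3256970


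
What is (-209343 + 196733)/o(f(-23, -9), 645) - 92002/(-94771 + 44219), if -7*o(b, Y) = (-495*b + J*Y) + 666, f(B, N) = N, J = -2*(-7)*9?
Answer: 6205184911/2183618916 ≈ 2.8417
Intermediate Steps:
J = 126 (J = 14*9 = 126)
o(b, Y) = -666/7 - 18*Y + 495*b/7 (o(b, Y) = -((-495*b + 126*Y) + 666)/7 = -(666 - 495*b + 126*Y)/7 = -666/7 - 18*Y + 495*b/7)
(-209343 + 196733)/o(f(-23, -9), 645) - 92002/(-94771 + 44219) = (-209343 + 196733)/(-666/7 - 18*645 + (495/7)*(-9)) - 92002/(-94771 + 44219) = -12610/(-666/7 - 11610 - 4455/7) - 92002/(-50552) = -12610/(-86391/7) - 92002*(-1/50552) = -12610*(-7/86391) + 46001/25276 = 88270/86391 + 46001/25276 = 6205184911/2183618916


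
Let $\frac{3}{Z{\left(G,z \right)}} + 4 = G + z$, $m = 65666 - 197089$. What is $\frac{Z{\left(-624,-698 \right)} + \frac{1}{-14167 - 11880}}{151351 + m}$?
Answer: $- \frac{26489}{229426560272} \approx -1.1546 \cdot 10^{-7}$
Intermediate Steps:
$m = -131423$
$Z{\left(G,z \right)} = \frac{3}{-4 + G + z}$ ($Z{\left(G,z \right)} = \frac{3}{-4 + \left(G + z\right)} = \frac{3}{-4 + G + z}$)
$\frac{Z{\left(-624,-698 \right)} + \frac{1}{-14167 - 11880}}{151351 + m} = \frac{\frac{3}{-4 - 624 - 698} + \frac{1}{-14167 - 11880}}{151351 - 131423} = \frac{\frac{3}{-1326} + \frac{1}{-26047}}{19928} = \left(3 \left(- \frac{1}{1326}\right) - \frac{1}{26047}\right) \frac{1}{19928} = \left(- \frac{1}{442} - \frac{1}{26047}\right) \frac{1}{19928} = \left(- \frac{26489}{11512774}\right) \frac{1}{19928} = - \frac{26489}{229426560272}$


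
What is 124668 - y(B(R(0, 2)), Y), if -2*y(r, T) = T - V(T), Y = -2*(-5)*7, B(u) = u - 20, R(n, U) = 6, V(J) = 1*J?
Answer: 124668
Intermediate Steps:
V(J) = J
B(u) = -20 + u
Y = 70 (Y = 10*7 = 70)
y(r, T) = 0 (y(r, T) = -(T - T)/2 = -1/2*0 = 0)
124668 - y(B(R(0, 2)), Y) = 124668 - 1*0 = 124668 + 0 = 124668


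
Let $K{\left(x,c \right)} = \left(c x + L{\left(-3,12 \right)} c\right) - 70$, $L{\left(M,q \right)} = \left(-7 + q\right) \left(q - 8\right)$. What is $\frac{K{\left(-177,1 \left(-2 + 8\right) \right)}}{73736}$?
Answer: $- \frac{253}{18434} \approx -0.013725$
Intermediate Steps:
$L{\left(M,q \right)} = \left(-8 + q\right) \left(-7 + q\right)$ ($L{\left(M,q \right)} = \left(-7 + q\right) \left(-8 + q\right) = \left(-8 + q\right) \left(-7 + q\right)$)
$K{\left(x,c \right)} = -70 + 20 c + c x$ ($K{\left(x,c \right)} = \left(c x + \left(56 + 12^{2} - 180\right) c\right) - 70 = \left(c x + \left(56 + 144 - 180\right) c\right) - 70 = \left(c x + 20 c\right) - 70 = \left(20 c + c x\right) - 70 = -70 + 20 c + c x$)
$\frac{K{\left(-177,1 \left(-2 + 8\right) \right)}}{73736} = \frac{-70 + 20 \cdot 1 \left(-2 + 8\right) + 1 \left(-2 + 8\right) \left(-177\right)}{73736} = \left(-70 + 20 \cdot 1 \cdot 6 + 1 \cdot 6 \left(-177\right)\right) \frac{1}{73736} = \left(-70 + 20 \cdot 6 + 6 \left(-177\right)\right) \frac{1}{73736} = \left(-70 + 120 - 1062\right) \frac{1}{73736} = \left(-1012\right) \frac{1}{73736} = - \frac{253}{18434}$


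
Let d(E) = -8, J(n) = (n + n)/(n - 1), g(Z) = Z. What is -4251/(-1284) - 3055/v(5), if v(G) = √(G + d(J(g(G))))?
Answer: 1417/428 + 3055*I*√3/3 ≈ 3.3107 + 1763.8*I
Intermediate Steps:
J(n) = 2*n/(-1 + n) (J(n) = (2*n)/(-1 + n) = 2*n/(-1 + n))
v(G) = √(-8 + G) (v(G) = √(G - 8) = √(-8 + G))
-4251/(-1284) - 3055/v(5) = -4251/(-1284) - 3055/√(-8 + 5) = -4251*(-1/1284) - 3055*(-I*√3/3) = 1417/428 - 3055*(-I*√3/3) = 1417/428 - (-3055)*I*√3/3 = 1417/428 + 3055*I*√3/3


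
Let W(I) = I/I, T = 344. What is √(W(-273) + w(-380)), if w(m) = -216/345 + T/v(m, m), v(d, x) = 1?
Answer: √4554345/115 ≈ 18.557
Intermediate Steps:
W(I) = 1
w(m) = 39488/115 (w(m) = -216/345 + 344/1 = -216*1/345 + 344*1 = -72/115 + 344 = 39488/115)
√(W(-273) + w(-380)) = √(1 + 39488/115) = √(39603/115) = √4554345/115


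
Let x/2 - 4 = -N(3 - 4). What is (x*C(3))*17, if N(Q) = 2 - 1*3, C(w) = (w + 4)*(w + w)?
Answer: 7140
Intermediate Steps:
C(w) = 2*w*(4 + w) (C(w) = (4 + w)*(2*w) = 2*w*(4 + w))
N(Q) = -1 (N(Q) = 2 - 3 = -1)
x = 10 (x = 8 + 2*(-1*(-1)) = 8 + 2*1 = 8 + 2 = 10)
(x*C(3))*17 = (10*(2*3*(4 + 3)))*17 = (10*(2*3*7))*17 = (10*42)*17 = 420*17 = 7140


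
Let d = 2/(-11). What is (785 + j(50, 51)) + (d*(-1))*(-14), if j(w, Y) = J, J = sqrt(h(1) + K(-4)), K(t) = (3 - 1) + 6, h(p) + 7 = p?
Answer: 8607/11 + sqrt(2) ≈ 783.87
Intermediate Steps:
h(p) = -7 + p
K(t) = 8 (K(t) = 2 + 6 = 8)
d = -2/11 (d = 2*(-1/11) = -2/11 ≈ -0.18182)
J = sqrt(2) (J = sqrt((-7 + 1) + 8) = sqrt(-6 + 8) = sqrt(2) ≈ 1.4142)
j(w, Y) = sqrt(2)
(785 + j(50, 51)) + (d*(-1))*(-14) = (785 + sqrt(2)) - 2/11*(-1)*(-14) = (785 + sqrt(2)) + (2/11)*(-14) = (785 + sqrt(2)) - 28/11 = 8607/11 + sqrt(2)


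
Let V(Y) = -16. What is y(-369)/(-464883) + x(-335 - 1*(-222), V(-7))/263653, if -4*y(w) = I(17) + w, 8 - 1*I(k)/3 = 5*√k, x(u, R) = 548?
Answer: 309354417/163423730132 - 5*√17/619844 ≈ 0.0018597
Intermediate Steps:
I(k) = 24 - 15*√k
y(w) = -6 - w/4 + 15*√17/4 (y(w) = -((24 - 15*√17) + w)/4 = -(24 + w - 15*√17)/4 = -6 - w/4 + 15*√17/4)
y(-369)/(-464883) + x(-335 - 1*(-222), V(-7))/263653 = (-6 - ¼*(-369) + 15*√17/4)/(-464883) + 548/263653 = (-6 + 369/4 + 15*√17/4)*(-1/464883) + 548*(1/263653) = (345/4 + 15*√17/4)*(-1/464883) + 548/263653 = (-115/619844 - 5*√17/619844) + 548/263653 = 309354417/163423730132 - 5*√17/619844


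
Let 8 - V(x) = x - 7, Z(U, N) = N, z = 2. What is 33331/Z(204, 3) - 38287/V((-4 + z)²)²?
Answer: 3918190/363 ≈ 10794.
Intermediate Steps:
V(x) = 15 - x (V(x) = 8 - (x - 7) = 8 - (-7 + x) = 8 + (7 - x) = 15 - x)
33331/Z(204, 3) - 38287/V((-4 + z)²)² = 33331/3 - 38287/(15 - (-4 + 2)²)² = 33331*(⅓) - 38287/(15 - 1*(-2)²)² = 33331/3 - 38287/(15 - 1*4)² = 33331/3 - 38287/(15 - 4)² = 33331/3 - 38287/(11²) = 33331/3 - 38287/121 = 3918190/363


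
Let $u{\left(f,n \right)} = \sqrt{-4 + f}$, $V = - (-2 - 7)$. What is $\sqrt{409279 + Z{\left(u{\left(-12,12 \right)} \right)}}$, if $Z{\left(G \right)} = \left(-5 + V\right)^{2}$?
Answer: $\sqrt{409295} \approx 639.76$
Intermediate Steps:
$V = 9$ ($V = - (-2 - 7) = \left(-1\right) \left(-9\right) = 9$)
$Z{\left(G \right)} = 16$ ($Z{\left(G \right)} = \left(-5 + 9\right)^{2} = 4^{2} = 16$)
$\sqrt{409279 + Z{\left(u{\left(-12,12 \right)} \right)}} = \sqrt{409279 + 16} = \sqrt{409295}$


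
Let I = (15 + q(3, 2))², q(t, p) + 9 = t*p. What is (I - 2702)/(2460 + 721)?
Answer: -2558/3181 ≈ -0.80415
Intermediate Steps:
q(t, p) = -9 + p*t (q(t, p) = -9 + t*p = -9 + p*t)
I = 144 (I = (15 + (-9 + 2*3))² = (15 + (-9 + 6))² = (15 - 3)² = 12² = 144)
(I - 2702)/(2460 + 721) = (144 - 2702)/(2460 + 721) = -2558/3181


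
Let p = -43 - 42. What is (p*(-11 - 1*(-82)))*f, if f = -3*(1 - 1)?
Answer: 0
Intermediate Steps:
p = -85
f = 0 (f = -3*0 = 0)
(p*(-11 - 1*(-82)))*f = -85*(-11 - 1*(-82))*0 = -85*(-11 + 82)*0 = -85*71*0 = -6035*0 = 0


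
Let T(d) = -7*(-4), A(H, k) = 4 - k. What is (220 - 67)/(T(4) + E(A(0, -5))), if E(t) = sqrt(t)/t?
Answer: 27/5 ≈ 5.4000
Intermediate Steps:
E(t) = 1/sqrt(t)
T(d) = 28
(220 - 67)/(T(4) + E(A(0, -5))) = (220 - 67)/(28 + 1/sqrt(4 - 1*(-5))) = 153/(28 + 1/sqrt(4 + 5)) = 153/(28 + 1/sqrt(9)) = 153/(28 + 1/3) = 153/(85/3) = 153*(3/85) = 27/5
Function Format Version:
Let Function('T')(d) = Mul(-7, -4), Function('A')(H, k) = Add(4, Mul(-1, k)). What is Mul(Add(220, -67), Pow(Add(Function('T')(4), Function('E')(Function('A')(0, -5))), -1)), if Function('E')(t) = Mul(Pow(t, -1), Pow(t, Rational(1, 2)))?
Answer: Rational(27, 5) ≈ 5.4000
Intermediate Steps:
Function('E')(t) = Pow(t, Rational(-1, 2))
Function('T')(d) = 28
Mul(Add(220, -67), Pow(Add(Function('T')(4), Function('E')(Function('A')(0, -5))), -1)) = Mul(Add(220, -67), Pow(Add(28, Pow(Add(4, Mul(-1, -5)), Rational(-1, 2))), -1)) = Mul(153, Pow(Add(28, Pow(Add(4, 5), Rational(-1, 2))), -1)) = Mul(153, Pow(Add(28, Pow(9, Rational(-1, 2))), -1)) = Mul(153, Pow(Add(28, Rational(1, 3)), -1)) = Mul(153, Pow(Rational(85, 3), -1)) = Mul(153, Rational(3, 85)) = Rational(27, 5)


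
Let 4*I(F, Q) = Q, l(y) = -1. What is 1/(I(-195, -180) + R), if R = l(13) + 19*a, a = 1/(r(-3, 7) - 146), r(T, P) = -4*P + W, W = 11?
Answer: -163/7517 ≈ -0.021684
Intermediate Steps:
I(F, Q) = Q/4
r(T, P) = 11 - 4*P (r(T, P) = -4*P + 11 = 11 - 4*P)
a = -1/163 (a = 1/((11 - 4*7) - 146) = 1/((11 - 28) - 146) = 1/(-17 - 146) = 1/(-163) = -1/163 ≈ -0.0061350)
R = -182/163 (R = -1 + 19*(-1/163) = -1 - 19/163 = -182/163 ≈ -1.1166)
1/(I(-195, -180) + R) = 1/((1/4)*(-180) - 182/163) = 1/(-45 - 182/163) = 1/(-7517/163) = -163/7517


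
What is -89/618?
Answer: -89/618 ≈ -0.14401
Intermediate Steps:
-89/618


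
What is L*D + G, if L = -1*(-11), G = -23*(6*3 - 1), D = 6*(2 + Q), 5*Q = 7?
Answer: -833/5 ≈ -166.60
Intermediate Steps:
Q = 7/5 (Q = (⅕)*7 = 7/5 ≈ 1.4000)
D = 102/5 (D = 6*(2 + 7/5) = 6*(17/5) = 102/5 ≈ 20.400)
G = -391 (G = -23*(18 - 1) = -23*17 = -391)
L = 11
L*D + G = 11*(102/5) - 391 = 1122/5 - 391 = -833/5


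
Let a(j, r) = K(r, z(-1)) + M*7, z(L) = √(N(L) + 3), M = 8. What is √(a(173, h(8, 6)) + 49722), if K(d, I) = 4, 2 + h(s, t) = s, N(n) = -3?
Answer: √49782 ≈ 223.12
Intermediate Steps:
h(s, t) = -2 + s
z(L) = 0 (z(L) = √(-3 + 3) = √0 = 0)
a(j, r) = 60 (a(j, r) = 4 + 8*7 = 4 + 56 = 60)
√(a(173, h(8, 6)) + 49722) = √(60 + 49722) = √49782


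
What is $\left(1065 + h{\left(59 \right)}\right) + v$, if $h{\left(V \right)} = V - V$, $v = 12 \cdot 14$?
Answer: $1233$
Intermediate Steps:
$v = 168$
$h{\left(V \right)} = 0$
$\left(1065 + h{\left(59 \right)}\right) + v = \left(1065 + 0\right) + 168 = 1065 + 168 = 1233$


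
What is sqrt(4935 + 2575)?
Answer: sqrt(7510) ≈ 86.660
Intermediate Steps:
sqrt(4935 + 2575) = sqrt(7510)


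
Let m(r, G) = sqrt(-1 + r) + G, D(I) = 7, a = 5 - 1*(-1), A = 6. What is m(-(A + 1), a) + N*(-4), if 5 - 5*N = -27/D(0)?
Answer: -38/35 + 2*I*sqrt(2) ≈ -1.0857 + 2.8284*I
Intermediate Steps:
a = 6 (a = 5 + 1 = 6)
N = 62/35 (N = 1 - (-27)/(5*7) = 1 - 1/5*(-27/7) = 1 + 27/35 = 62/35 ≈ 1.7714)
m(r, G) = G + sqrt(-1 + r)
m(-(A + 1), a) + N*(-4) = (6 + sqrt(-1 - (6 + 1))) + (62/35)*(-4) = (6 + sqrt(-1 - 1*7)) - 248/35 = (6 + sqrt(-1 - 7)) - 248/35 = (6 + sqrt(-8)) - 248/35 = (6 + 2*I*sqrt(2)) - 248/35 = -38/35 + 2*I*sqrt(2)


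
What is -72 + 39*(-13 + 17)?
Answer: 84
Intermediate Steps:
-72 + 39*(-13 + 17) = -72 + 39*4 = -72 + 156 = 84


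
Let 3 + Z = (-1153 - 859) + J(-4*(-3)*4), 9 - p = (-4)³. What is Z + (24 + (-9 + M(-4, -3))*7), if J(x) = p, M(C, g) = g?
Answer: -2002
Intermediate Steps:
p = 73 (p = 9 - 1*(-4)³ = 9 - 1*(-64) = 9 + 64 = 73)
J(x) = 73
Z = -1942 (Z = -3 + ((-1153 - 859) + 73) = -3 + (-2012 + 73) = -3 - 1939 = -1942)
Z + (24 + (-9 + M(-4, -3))*7) = -1942 + (24 + (-9 - 3)*7) = -1942 + (24 - 12*7) = -1942 + (24 - 84) = -1942 - 60 = -2002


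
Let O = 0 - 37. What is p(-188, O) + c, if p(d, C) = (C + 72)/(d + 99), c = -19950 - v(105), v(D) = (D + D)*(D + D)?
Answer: -5700485/89 ≈ -64050.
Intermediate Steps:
v(D) = 4*D² (v(D) = (2*D)*(2*D) = 4*D²)
O = -37
c = -64050 (c = -19950 - 4*105² = -19950 - 4*11025 = -19950 - 1*44100 = -19950 - 44100 = -64050)
p(d, C) = (72 + C)/(99 + d)
p(-188, O) + c = (72 - 37)/(99 - 188) - 64050 = 35/(-89) - 64050 = -1/89*35 - 64050 = -35/89 - 64050 = -5700485/89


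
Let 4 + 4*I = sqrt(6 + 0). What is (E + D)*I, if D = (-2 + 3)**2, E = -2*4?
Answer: 7 - 7*sqrt(6)/4 ≈ 2.7134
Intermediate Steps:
I = -1 + sqrt(6)/4 (I = -1 + sqrt(6 + 0)/4 = -1 + sqrt(6)/4 ≈ -0.38763)
E = -8
D = 1 (D = 1**2 = 1)
(E + D)*I = (-8 + 1)*(-1 + sqrt(6)/4) = -7*(-1 + sqrt(6)/4) = 7 - 7*sqrt(6)/4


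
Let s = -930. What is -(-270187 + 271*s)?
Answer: 522217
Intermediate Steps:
-(-270187 + 271*s) = -271/(1/(-930 - 997)) = -271/(1/(-1927)) = -271/(-1/1927) = -271*(-1927) = 522217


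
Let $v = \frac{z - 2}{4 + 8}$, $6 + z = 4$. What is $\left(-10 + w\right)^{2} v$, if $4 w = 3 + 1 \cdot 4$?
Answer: $- \frac{363}{16} \approx -22.688$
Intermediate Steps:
$z = -2$ ($z = -6 + 4 = -2$)
$w = \frac{7}{4}$ ($w = \frac{3 + 1 \cdot 4}{4} = \frac{3 + 4}{4} = \frac{1}{4} \cdot 7 = \frac{7}{4} \approx 1.75$)
$v = - \frac{1}{3}$ ($v = \frac{-2 - 2}{4 + 8} = - \frac{4}{12} = \left(-4\right) \frac{1}{12} = - \frac{1}{3} \approx -0.33333$)
$\left(-10 + w\right)^{2} v = \left(-10 + \frac{7}{4}\right)^{2} \left(- \frac{1}{3}\right) = \left(- \frac{33}{4}\right)^{2} \left(- \frac{1}{3}\right) = \frac{1089}{16} \left(- \frac{1}{3}\right) = - \frac{363}{16}$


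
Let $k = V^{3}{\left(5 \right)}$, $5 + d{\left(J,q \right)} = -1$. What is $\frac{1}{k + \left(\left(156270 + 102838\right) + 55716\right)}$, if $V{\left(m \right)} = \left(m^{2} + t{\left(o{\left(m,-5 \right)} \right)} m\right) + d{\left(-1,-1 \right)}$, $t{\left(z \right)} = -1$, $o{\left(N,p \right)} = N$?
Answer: $\frac{1}{317568} \approx 3.1489 \cdot 10^{-6}$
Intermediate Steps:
$d{\left(J,q \right)} = -6$ ($d{\left(J,q \right)} = -5 - 1 = -6$)
$V{\left(m \right)} = -6 + m^{2} - m$ ($V{\left(m \right)} = \left(m^{2} - m\right) - 6 = -6 + m^{2} - m$)
$k = 2744$ ($k = \left(-6 + 5^{2} - 5\right)^{3} = \left(-6 + 25 - 5\right)^{3} = 14^{3} = 2744$)
$\frac{1}{k + \left(\left(156270 + 102838\right) + 55716\right)} = \frac{1}{2744 + \left(\left(156270 + 102838\right) + 55716\right)} = \frac{1}{2744 + \left(259108 + 55716\right)} = \frac{1}{2744 + 314824} = \frac{1}{317568}$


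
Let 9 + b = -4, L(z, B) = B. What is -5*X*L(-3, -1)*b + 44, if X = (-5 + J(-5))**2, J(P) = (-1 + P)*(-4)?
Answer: -23421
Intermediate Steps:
J(P) = 4 - 4*P
b = -13 (b = -9 - 4 = -13)
X = 361 (X = (-5 + (4 - 4*(-5)))**2 = (-5 + (4 + 20))**2 = (-5 + 24)**2 = 19**2 = 361)
-5*X*L(-3, -1)*b + 44 = -5*361*(-1)*(-13) + 44 = -(-1805)*(-13) + 44 = -5*4693 + 44 = -23465 + 44 = -23421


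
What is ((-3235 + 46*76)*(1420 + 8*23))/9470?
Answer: 209322/4735 ≈ 44.207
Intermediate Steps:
((-3235 + 46*76)*(1420 + 8*23))/9470 = ((-3235 + 3496)*(1420 + 184))*(1/9470) = (261*1604)*(1/9470) = 418644*(1/9470) = 209322/4735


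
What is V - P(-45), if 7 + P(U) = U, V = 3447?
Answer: 3499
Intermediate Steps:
P(U) = -7 + U
V - P(-45) = 3447 - (-7 - 45) = 3447 - 1*(-52) = 3447 + 52 = 3499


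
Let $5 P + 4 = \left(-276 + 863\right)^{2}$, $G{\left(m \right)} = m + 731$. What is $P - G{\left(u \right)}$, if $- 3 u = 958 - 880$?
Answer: $68208$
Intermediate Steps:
$u = -26$ ($u = - \frac{958 - 880}{3} = \left(- \frac{1}{3}\right) 78 = -26$)
$G{\left(m \right)} = 731 + m$
$P = 68913$ ($P = - \frac{4}{5} + \frac{\left(-276 + 863\right)^{2}}{5} = - \frac{4}{5} + \frac{587^{2}}{5} = - \frac{4}{5} + \frac{1}{5} \cdot 344569 = - \frac{4}{5} + \frac{344569}{5} = 68913$)
$P - G{\left(u \right)} = 68913 - \left(731 - 26\right) = 68913 - 705 = 68208$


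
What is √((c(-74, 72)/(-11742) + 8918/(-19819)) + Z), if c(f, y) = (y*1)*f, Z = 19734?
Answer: 2*√7421647829495687611/38785783 ≈ 140.48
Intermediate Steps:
c(f, y) = f*y (c(f, y) = y*f = f*y)
√((c(-74, 72)/(-11742) + 8918/(-19819)) + Z) = √((-74*72/(-11742) + 8918/(-19819)) + 19734) = √((-5328*(-1/11742) + 8918*(-1/19819)) + 19734) = √((888/1957 - 8918/19819) + 19734) = √(146746/38785783 + 19734) = √(765398788468/38785783) = 2*√7421647829495687611/38785783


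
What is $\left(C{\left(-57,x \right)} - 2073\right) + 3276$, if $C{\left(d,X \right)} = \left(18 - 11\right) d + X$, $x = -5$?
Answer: $799$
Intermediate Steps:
$C{\left(d,X \right)} = X + 7 d$ ($C{\left(d,X \right)} = \left(18 - 11\right) d + X = 7 d + X = X + 7 d$)
$\left(C{\left(-57,x \right)} - 2073\right) + 3276 = \left(\left(-5 + 7 \left(-57\right)\right) - 2073\right) + 3276 = \left(\left(-5 - 399\right) - 2073\right) + 3276 = \left(-404 - 2073\right) + 3276 = -2477 + 3276 = 799$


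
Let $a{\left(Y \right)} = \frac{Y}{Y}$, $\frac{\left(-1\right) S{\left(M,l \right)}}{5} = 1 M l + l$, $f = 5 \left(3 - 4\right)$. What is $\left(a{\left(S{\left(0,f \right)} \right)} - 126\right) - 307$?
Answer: $-432$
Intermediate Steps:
$f = -5$ ($f = 5 \left(-1\right) = -5$)
$S{\left(M,l \right)} = - 5 l - 5 M l$ ($S{\left(M,l \right)} = - 5 \left(1 M l + l\right) = - 5 \left(M l + l\right) = - 5 \left(l + M l\right) = - 5 l - 5 M l$)
$a{\left(Y \right)} = 1$
$\left(a{\left(S{\left(0,f \right)} \right)} - 126\right) - 307 = \left(1 - 126\right) - 307 = -125 - 307 = -432$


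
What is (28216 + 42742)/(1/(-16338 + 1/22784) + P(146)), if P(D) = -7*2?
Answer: -13206880035689/2605726329 ≈ -5068.4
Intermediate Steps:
P(D) = -14
(28216 + 42742)/(1/(-16338 + 1/22784) + P(146)) = (28216 + 42742)/(1/(-16338 + 1/22784) - 14) = 70958/(1/(-16338 + 1/22784) - 14) = 70958/(1/(-372244991/22784) - 14) = 70958/(-22784/372244991 - 14) = 70958/(-5211452658/372244991) = 70958*(-372244991/5211452658) = -13206880035689/2605726329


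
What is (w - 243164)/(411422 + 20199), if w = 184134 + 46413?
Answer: -12617/431621 ≈ -0.029232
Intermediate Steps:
w = 230547
(w - 243164)/(411422 + 20199) = (230547 - 243164)/(411422 + 20199) = -12617/431621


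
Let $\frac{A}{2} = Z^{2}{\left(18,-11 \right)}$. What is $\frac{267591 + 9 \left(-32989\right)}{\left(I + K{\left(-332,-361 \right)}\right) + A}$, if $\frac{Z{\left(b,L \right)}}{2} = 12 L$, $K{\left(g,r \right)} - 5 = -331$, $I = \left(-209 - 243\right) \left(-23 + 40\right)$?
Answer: $- \frac{4885}{21897} \approx -0.22309$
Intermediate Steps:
$I = -7684$ ($I = \left(-452\right) 17 = -7684$)
$K{\left(g,r \right)} = -326$ ($K{\left(g,r \right)} = 5 - 331 = -326$)
$Z{\left(b,L \right)} = 24 L$ ($Z{\left(b,L \right)} = 2 \cdot 12 L = 24 L$)
$A = 139392$ ($A = 2 \left(24 \left(-11\right)\right)^{2} = 2 \left(-264\right)^{2} = 2 \cdot 69696 = 139392$)
$\frac{267591 + 9 \left(-32989\right)}{\left(I + K{\left(-332,-361 \right)}\right) + A} = \frac{267591 + 9 \left(-32989\right)}{\left(-7684 - 326\right) + 139392} = \frac{267591 - 296901}{-8010 + 139392} = - \frac{29310}{131382} = \left(-29310\right) \frac{1}{131382} = - \frac{4885}{21897}$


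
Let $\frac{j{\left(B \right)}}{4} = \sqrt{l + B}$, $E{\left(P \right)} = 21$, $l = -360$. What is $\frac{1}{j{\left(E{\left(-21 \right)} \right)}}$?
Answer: $- \frac{i \sqrt{339}}{1356} \approx - 0.013578 i$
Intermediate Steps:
$j{\left(B \right)} = 4 \sqrt{-360 + B}$
$\frac{1}{j{\left(E{\left(-21 \right)} \right)}} = \frac{1}{4 \sqrt{-360 + 21}} = \frac{1}{4 \sqrt{-339}} = \frac{1}{4 i \sqrt{339}} = - \frac{i \sqrt{339}}{1356}$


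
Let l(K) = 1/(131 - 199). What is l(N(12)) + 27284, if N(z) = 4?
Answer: 1855311/68 ≈ 27284.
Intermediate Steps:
l(K) = -1/68 (l(K) = 1/(-68) = -1/68)
l(N(12)) + 27284 = -1/68 + 27284 = 1855311/68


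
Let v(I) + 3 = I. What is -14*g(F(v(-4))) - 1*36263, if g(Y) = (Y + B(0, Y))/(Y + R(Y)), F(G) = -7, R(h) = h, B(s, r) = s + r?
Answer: -36277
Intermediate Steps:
B(s, r) = r + s
v(I) = -3 + I
g(Y) = 1 (g(Y) = (Y + (Y + 0))/(Y + Y) = (Y + Y)/((2*Y)) = (2*Y)*(1/(2*Y)) = 1)
-14*g(F(v(-4))) - 1*36263 = -14*1 - 1*36263 = -14 - 36263 = -36277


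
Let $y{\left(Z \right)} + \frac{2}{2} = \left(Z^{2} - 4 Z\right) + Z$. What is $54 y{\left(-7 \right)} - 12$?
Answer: $3714$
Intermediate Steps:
$y{\left(Z \right)} = -1 + Z^{2} - 3 Z$ ($y{\left(Z \right)} = -1 + \left(\left(Z^{2} - 4 Z\right) + Z\right) = -1 + \left(Z^{2} - 3 Z\right) = -1 + Z^{2} - 3 Z$)
$54 y{\left(-7 \right)} - 12 = 54 \left(-1 + \left(-7\right)^{2} - -21\right) - 12 = 54 \left(-1 + 49 + 21\right) - 12 = 54 \cdot 69 - 12 = 3726 - 12 = 3714$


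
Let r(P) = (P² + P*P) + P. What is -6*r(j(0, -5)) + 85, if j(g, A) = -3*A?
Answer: -2705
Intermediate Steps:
r(P) = P + 2*P² (r(P) = (P² + P²) + P = 2*P² + P = P + 2*P²)
-6*r(j(0, -5)) + 85 = -6*(-3*(-5))*(1 + 2*(-3*(-5))) + 85 = -90*(1 + 2*15) + 85 = -90*(1 + 30) + 85 = -90*31 + 85 = -6*465 + 85 = -2790 + 85 = -2705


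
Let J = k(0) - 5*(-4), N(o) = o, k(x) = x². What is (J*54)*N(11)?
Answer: 11880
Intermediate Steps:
J = 20 (J = 0² - 5*(-4) = 0 + 20 = 20)
(J*54)*N(11) = (20*54)*11 = 1080*11 = 11880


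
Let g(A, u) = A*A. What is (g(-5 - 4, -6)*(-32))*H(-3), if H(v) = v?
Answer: 7776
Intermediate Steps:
g(A, u) = A²
(g(-5 - 4, -6)*(-32))*H(-3) = ((-5 - 4)²*(-32))*(-3) = ((-9)²*(-32))*(-3) = (81*(-32))*(-3) = -2592*(-3) = 7776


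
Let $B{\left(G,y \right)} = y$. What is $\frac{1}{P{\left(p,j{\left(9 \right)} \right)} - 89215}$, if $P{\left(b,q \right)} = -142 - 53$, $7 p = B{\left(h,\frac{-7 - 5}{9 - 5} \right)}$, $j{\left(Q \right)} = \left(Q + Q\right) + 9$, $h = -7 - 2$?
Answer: $- \frac{1}{89410} \approx -1.1184 \cdot 10^{-5}$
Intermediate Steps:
$h = -9$ ($h = -7 - 2 = -9$)
$j{\left(Q \right)} = 9 + 2 Q$ ($j{\left(Q \right)} = 2 Q + 9 = 9 + 2 Q$)
$p = - \frac{3}{7}$ ($p = \frac{\left(-7 - 5\right) \frac{1}{9 - 5}}{7} = \frac{\left(-12\right) \frac{1}{4}}{7} = \frac{1}{7} \left(-3\right) = - \frac{3}{7} \approx -0.42857$)
$P{\left(b,q \right)} = -195$
$\frac{1}{P{\left(p,j{\left(9 \right)} \right)} - 89215} = \frac{1}{-195 - 89215} = \frac{1}{-89410} = - \frac{1}{89410}$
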